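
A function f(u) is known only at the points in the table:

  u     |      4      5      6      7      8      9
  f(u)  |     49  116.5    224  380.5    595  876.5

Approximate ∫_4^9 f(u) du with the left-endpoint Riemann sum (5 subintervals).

1365

Δu = 1.
Sum = 1·[49 + 116.5 + 224 + 380.5 + 595] = 1365.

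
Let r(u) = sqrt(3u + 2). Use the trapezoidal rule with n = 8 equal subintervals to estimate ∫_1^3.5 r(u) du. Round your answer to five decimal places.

Δu = (3.5 − 1)/8 = 0.3125.
r(1) ≈ 2.23607, r(1.3125) ≈ 2.43670, r(1.625) ≈ 2.62202, r(1.9375) ≈ 2.79508, r(2.25) ≈ 2.95804, r(2.5625) ≈ 3.11247, r(2.875) ≈ 3.25960, r(3.1875) ≈ 3.40037, r(3.5) ≈ 3.53553.
T_8 = (Δu/2)·[r(u_0) + 2r(u_1) + ... + 2r(u_{7}) + r(u_8)].
Sum ≈ 7.33440.

7.33440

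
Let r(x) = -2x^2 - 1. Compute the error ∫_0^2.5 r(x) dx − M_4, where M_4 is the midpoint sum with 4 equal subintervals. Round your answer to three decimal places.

Exact integral: ∫_0^2.5 r(x) dx ≈ -12.91667.
M_4 = -12.75390625.
Error ≈ -12.91667 − (-12.75390625) ≈ -0.163.

-0.163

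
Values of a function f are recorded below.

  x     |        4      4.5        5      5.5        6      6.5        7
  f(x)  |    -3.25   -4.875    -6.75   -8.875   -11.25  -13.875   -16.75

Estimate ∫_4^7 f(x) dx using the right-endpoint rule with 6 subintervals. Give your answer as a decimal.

Δx = 0.5.
Sum = 0.5·[(-4.875) + (-6.75) + (-8.875) + (-11.25) + (-13.875) + (-16.75)] = -31.1875.

-31.1875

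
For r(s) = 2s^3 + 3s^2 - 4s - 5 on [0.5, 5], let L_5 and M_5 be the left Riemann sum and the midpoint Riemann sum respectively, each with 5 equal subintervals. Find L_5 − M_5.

-119.930625

L_5 = 239.49.
M_5 = 359.420625.
L_5 − M_5 = -119.930625.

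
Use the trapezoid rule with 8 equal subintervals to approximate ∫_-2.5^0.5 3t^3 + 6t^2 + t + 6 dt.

17.0390625

Δt = (0.5 − (-2.5))/8 = 0.375.
f(-2.5) = -5.875, f(-2.125) = 1117/512, f(-1.75) = 6.546875, f(-1.375) = 4183/512, f(-1) = 8, f(-0.625) = 3577/512, f(-0.25) = 6.078125, f(0.125) = 3187/512, f(0.5) = 8.375.
T_8 = (Δt/2)·[f(t_0) + 2f(t_1) + ... + 2f(t_{7}) + f(t_8)].
Sum = 17.0390625.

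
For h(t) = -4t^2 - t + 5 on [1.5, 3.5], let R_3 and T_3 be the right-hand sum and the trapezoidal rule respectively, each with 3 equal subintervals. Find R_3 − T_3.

R_3 ≈ -62.259259.
T_3 ≈ -48.259259.
R_3 − T_3 = -14.

-14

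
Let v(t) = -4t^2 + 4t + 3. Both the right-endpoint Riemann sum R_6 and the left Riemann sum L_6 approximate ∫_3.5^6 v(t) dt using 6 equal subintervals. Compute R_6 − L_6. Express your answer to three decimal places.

-35.417

R_6 ≈ -193.83102.
L_6 ≈ -158.41435.
R_6 − L_6 ≈ -35.417.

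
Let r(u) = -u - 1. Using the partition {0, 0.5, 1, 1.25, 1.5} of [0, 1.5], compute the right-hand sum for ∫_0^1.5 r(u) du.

Subinterval widths: 0.5, 0.5, 0.25, 0.25.
Right endpoints: 0.5, 1, 1.25, 1.5.
r(0.5) = -1.5, r(1) = -2, r(1.25) = -2.25, r(1.5) = -2.5.
Sum = Σ Δu_i · r(u_i).
Sum = -2.9375.

-2.9375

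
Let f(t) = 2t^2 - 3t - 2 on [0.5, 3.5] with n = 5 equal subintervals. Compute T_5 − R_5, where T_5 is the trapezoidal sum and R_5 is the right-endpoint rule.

-4.5

T_5 = 4.86.
R_5 = 9.36.
T_5 − R_5 = -4.5.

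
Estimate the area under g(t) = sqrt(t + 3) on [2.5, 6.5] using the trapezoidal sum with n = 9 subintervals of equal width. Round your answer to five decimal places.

10.92071

Δt = (6.5 − 2.5)/9 = 4/9.
g(2.5) ≈ 2.34521, g(53/18) ≈ 2.43812, g(61/18) ≈ 2.52763, g(23/6) ≈ 2.61406, g(77/18) ≈ 2.69774, g(85/18) ≈ 2.77889, g(31/6) ≈ 2.85774, g(101/18) ≈ 2.93447, g(109/18) ≈ 3.00925, g(6.5) ≈ 3.08221.
T_9 = (Δt/2)·[g(t_0) + 2g(t_1) + ... + 2g(t_{8}) + g(t_9)].
Sum ≈ 10.92071.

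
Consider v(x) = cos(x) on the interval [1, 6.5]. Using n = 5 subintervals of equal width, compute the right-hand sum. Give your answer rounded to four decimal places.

-0.3219

Δx = (6.5 − 1)/5 = 1.1.
Right endpoints: 2.1, 3.2, 4.3, 5.4, 6.5.
v(2.1) ≈ -0.5048, v(3.2) ≈ -0.9983, v(4.3) ≈ -0.4008, v(5.4) ≈ 0.6347, v(6.5) ≈ 0.9766.
Sum = Δx · [v(2.1) + v(3.2) + v(4.3) + v(5.4) + v(6.5)].
Sum ≈ -0.3219.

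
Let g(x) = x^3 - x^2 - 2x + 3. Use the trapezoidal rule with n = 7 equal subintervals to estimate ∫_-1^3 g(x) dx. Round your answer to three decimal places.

15.102

Δx = (3 − (-1))/7 = 4/7.
g(-1) = 3, g(-3/7) = 1233/343, g(1/7) = 925/343, g(5/7) = 489/343, g(9/7) = 309/343, g(13/7) = 769/343, g(17/7) = 2253/343, g(3) = 15.
T_7 = (Δx/2)·[g(x_0) + 2g(x_1) + ... + 2g(x_{6}) + g(x_7)].
Sum ≈ 15.102.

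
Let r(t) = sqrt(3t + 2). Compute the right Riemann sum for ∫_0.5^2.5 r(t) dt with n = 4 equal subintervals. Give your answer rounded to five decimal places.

5.34811

Δt = (2.5 − 0.5)/4 = 0.5.
Right endpoints: 1, 1.5, 2, 2.5.
r(1) ≈ 2.23607, r(1.5) ≈ 2.54951, r(2) ≈ 2.82843, r(2.5) ≈ 3.08221.
Sum = Δt · [r(1) + r(1.5) + r(2) + r(2.5)].
Sum ≈ 5.34811.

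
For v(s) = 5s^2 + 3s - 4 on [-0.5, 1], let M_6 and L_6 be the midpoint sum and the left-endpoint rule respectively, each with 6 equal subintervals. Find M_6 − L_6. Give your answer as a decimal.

0.9140625

M_6 = -3.0390625.
L_6 = -3.953125.
M_6 − L_6 = 0.9140625.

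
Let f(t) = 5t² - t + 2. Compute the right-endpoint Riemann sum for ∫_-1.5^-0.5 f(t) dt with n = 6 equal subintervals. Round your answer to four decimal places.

Δt = (-0.5 − (-1.5))/6 = 1/6.
Right endpoints: -4/3, -7/6, -1, -5/6, -2/3, -0.5.
f(-4/3) = 110/9, f(-7/6) = 359/36, f(-1) = 8, f(-5/6) = 227/36, f(-2/3) = 44/9, f(-0.5) = 3.75.
Sum = Δt · [f(-4/3) + f(-7/6) + f(-1) + ...].
Sum ≈ 7.5231.

7.5231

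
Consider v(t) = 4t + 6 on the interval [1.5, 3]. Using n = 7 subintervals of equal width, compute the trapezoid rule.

22.5

Δt = (3 − 1.5)/7 = 3/14.
v(1.5) = 12, v(12/7) = 90/7, v(27/14) = 96/7, v(15/7) = 102/7, v(33/14) = 108/7, v(18/7) = 114/7, v(39/14) = 120/7, v(3) = 18.
T_7 = (Δt/2)·[v(t_0) + 2v(t_1) + ... + 2v(t_{6}) + v(t_7)].
Sum = 22.5.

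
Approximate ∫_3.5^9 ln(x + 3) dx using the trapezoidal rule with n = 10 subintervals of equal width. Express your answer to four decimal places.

Δx = (9 − 3.5)/10 = 0.55.
f(3.5) ≈ 1.8718, f(4.05) ≈ 1.9530, f(4.6) ≈ 2.0281, f(5.15) ≈ 2.0980, f(5.7) ≈ 2.1633, f(6.25) ≈ 2.2246, f(6.8) ≈ 2.2824, f(7.35) ≈ 2.3370, f(7.9) ≈ 2.3888, f(8.45) ≈ 2.4380, f(9) ≈ 2.4849.
T_10 = (Δx/2)·[f(x_0) + 2f(x_1) + ... + 2f(x_{9}) + f(x_10)].
Sum ≈ 12.1504.

12.1504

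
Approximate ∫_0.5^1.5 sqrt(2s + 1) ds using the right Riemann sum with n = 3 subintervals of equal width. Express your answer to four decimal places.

Δs = (1.5 − 0.5)/3 = 1/3.
Right endpoints: 5/6, 7/6, 1.5.
f(5/6) ≈ 1.6330, f(7/6) ≈ 1.8257, f(1.5) ≈ 2.0000.
Sum = Δs · [f(5/6) + f(7/6) + f(1.5)].
Sum ≈ 1.8196.

1.8196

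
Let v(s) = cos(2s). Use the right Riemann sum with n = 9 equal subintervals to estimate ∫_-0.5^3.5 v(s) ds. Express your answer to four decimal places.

Δs = (3.5 − (-0.5))/9 = 4/9.
Right endpoints: -1/18, 7/18, 5/6, 23/18, 31/18, 13/6, 47/18, 55/18, 3.5.
v(-1/18) ≈ 0.9938, v(7/18) ≈ 0.7125, v(5/6) ≈ -0.0957, v(23/18) ≈ -0.8331, v(31/18) ≈ -0.9545, v(13/6) ≈ -0.3700, v(47/18) ≈ 0.4880, v(55/18) ≈ 0.9852, v(3.5) ≈ 0.7539.
Sum = Δs · [v(-1/18) + v(7/18) + v(5/6) + ...].
Sum ≈ 0.7467.

0.7467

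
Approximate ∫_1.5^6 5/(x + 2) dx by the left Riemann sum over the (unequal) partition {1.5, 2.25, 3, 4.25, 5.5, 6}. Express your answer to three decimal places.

Subinterval widths: 0.75, 0.75, 1.25, 1.25, 0.5.
Left endpoints: 1.5, 2.25, 3, 4.25, 5.5.
f(1.5) = 10/7, f(2.25) = 20/17, f(3) = 1, f(4.25) = 0.8, f(5.5) = 2/3.
Sum = Σ Δx_i · f(x_i).
Sum ≈ 4.537.

4.537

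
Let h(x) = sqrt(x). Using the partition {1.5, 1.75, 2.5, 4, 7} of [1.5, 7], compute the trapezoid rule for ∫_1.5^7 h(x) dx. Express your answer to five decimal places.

Subinterval widths: 0.25, 0.75, 1.5, 3.
h(1.5) ≈ 1.22474, h(1.75) ≈ 1.32288, h(2.5) ≈ 1.58114, h(4) ≈ 2.00000, h(7) ≈ 2.64575.
On each subinterval the trapezoid contributes (Δx_i/2)·[h(x_{i-1}) + h(x_i)].
Sum ≈ 11.06194.

11.06194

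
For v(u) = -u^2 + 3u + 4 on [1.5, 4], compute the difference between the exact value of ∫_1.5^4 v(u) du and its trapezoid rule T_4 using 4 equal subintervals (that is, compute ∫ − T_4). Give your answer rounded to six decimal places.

0.162760

Exact integral: ∫_1.5^4 v(u) du ≈ 10.41666667.
T_4 = 10.25390625.
Error ≈ 10.41666667 − 10.25390625 ≈ 0.162760.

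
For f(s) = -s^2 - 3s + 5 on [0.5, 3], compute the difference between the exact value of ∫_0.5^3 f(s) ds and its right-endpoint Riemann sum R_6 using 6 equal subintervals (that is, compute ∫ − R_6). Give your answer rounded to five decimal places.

Exact integral: ∫_0.5^3 f(s) ds ≈ -9.5833333.
R_6 ≈ -13.0410880.
Error ≈ -9.5833333 − (-13.0410880) ≈ 3.45775.

3.45775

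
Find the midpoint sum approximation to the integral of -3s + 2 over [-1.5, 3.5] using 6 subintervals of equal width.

Δs = (3.5 − (-1.5))/6 = 5/6.
Midpoints: -13/12, -0.25, 7/12, 17/12, 2.25, 37/12.
f(-13/12) = 5.25, f(-0.25) = 2.75, f(7/12) = 0.25, f(17/12) = -2.25, f(2.25) = -4.75, f(37/12) = -7.25.
Sum = Δs · [f(-13/12) + f(-0.25) + f(7/12) + ...].
Sum = -5.

-5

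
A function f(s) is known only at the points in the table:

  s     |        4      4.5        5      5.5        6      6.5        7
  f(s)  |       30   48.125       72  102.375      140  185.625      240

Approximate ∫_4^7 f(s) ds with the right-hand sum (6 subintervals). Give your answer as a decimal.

Δs = 0.5.
Sum = 0.5·[48.125 + 72 + 102.375 + 140 + 185.625 + 240] = 394.0625.

394.0625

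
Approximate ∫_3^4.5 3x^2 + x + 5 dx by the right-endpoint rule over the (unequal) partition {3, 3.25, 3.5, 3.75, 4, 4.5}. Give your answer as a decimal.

Subinterval widths: 0.25, 0.25, 0.25, 0.25, 0.5.
Right endpoints: 3.25, 3.5, 3.75, 4, 4.5.
f(3.25) = 39.9375, f(3.5) = 45.25, f(3.75) = 50.9375, f(4) = 57, f(4.5) = 70.25.
Sum = Σ Δx_i · f(x_i).
Sum = 83.40625.

83.40625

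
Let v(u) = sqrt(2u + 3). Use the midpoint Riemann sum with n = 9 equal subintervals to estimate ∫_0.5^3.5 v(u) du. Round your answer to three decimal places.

7.875

Δu = (3.5 − 0.5)/9 = 1/3.
Midpoints: 2/3, 1, 4/3, 5/3, 2, 7/3, 8/3, 3, 10/3.
v(2/3) ≈ 2.082, v(1) ≈ 2.236, v(4/3) ≈ 2.380, v(5/3) ≈ 2.517, v(2) ≈ 2.646, v(7/3) ≈ 2.769, v(8/3) ≈ 2.887, v(3) ≈ 3.000, v(10/3) ≈ 3.109.
Sum = Δu · [v(2/3) + v(1) + v(4/3) + ...].
Sum ≈ 7.875.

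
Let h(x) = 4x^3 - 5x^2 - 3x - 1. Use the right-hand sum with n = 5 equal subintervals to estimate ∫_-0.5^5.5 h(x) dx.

921.3

Δx = (5.5 − (-0.5))/5 = 1.2.
Right endpoints: 0.7, 1.9, 3.1, 4.3, 5.5.
h(0.7) = -4.178, h(1.9) = 2.686, h(3.1) = 60.814, h(4.3) = 211.678, h(5.5) = 496.75.
Sum = Δx · [h(0.7) + h(1.9) + h(3.1) + h(4.3) + h(5.5)].
Sum = 921.3.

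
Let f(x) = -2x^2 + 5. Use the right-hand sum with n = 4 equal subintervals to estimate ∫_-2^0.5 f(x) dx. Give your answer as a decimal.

Δx = (0.5 − (-2))/4 = 0.625.
Right endpoints: -1.375, -0.75, -0.125, 0.5.
f(-1.375) = 1.21875, f(-0.75) = 3.875, f(-0.125) = 4.96875, f(0.5) = 4.5.
Sum = Δx · [f(-1.375) + f(-0.75) + f(-0.125) + f(0.5)].
Sum = 9.1015625.

9.1015625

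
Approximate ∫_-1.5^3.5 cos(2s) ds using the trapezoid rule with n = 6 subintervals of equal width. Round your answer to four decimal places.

Δs = (3.5 − (-1.5))/6 = 5/6.
f(-1.5) ≈ -0.9900, f(-2/3) ≈ 0.2352, f(1/6) ≈ 0.9450, f(1) ≈ -0.4161, f(11/6) ≈ -0.8653, f(8/3) ≈ 0.5818, f(3.5) ≈ 0.7539.
T_6 = (Δs/2)·[f(s_0) + 2f(s_1) + ... + 2f(s_{5}) + f(s_6)].
Sum ≈ 0.3021.

0.3021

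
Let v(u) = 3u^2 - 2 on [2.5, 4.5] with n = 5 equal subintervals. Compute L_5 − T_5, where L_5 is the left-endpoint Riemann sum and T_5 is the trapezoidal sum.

L_5 = 63.26.
T_5 = 71.66.
L_5 − T_5 = -8.4.

-8.4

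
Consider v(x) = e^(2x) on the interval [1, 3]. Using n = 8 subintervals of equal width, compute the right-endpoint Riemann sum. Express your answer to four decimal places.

Δx = (3 − 1)/8 = 0.25.
Right endpoints: 1.25, 1.5, 1.75, 2, 2.25, 2.5, 2.75, 3.
v(1.25) ≈ 12.1825, v(1.5) ≈ 20.0855, v(1.75) ≈ 33.1155, v(2) ≈ 54.5982, v(2.25) ≈ 90.0171, v(2.5) ≈ 148.4132, v(2.75) ≈ 244.6919, v(3) ≈ 403.4288.
Sum = Δx · [v(1.25) + v(1.5) + v(1.75) + ...].
Sum ≈ 251.6332.

251.6332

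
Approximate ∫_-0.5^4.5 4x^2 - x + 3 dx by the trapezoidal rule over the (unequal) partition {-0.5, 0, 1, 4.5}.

156

Subinterval widths: 0.5, 1, 3.5.
f(-0.5) = 4.5, f(0) = 3, f(1) = 6, f(4.5) = 79.5.
On each subinterval the trapezoid contributes (Δx_i/2)·[f(x_{i-1}) + f(x_i)].
Sum = 156.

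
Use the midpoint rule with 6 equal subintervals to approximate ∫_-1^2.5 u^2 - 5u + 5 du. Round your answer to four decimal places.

9.8174

Δu = (2.5 − (-1))/6 = 7/12.
Midpoints: -17/24, -0.125, 11/24, 25/24, 1.625, 53/24.
f(-17/24) = 5209/576, f(-0.125) = 5.640625, f(11/24) = 1681/576, f(25/24) = 505/576, f(1.625) = -0.484375, f(53/24) = -671/576.
Sum = Δu · [f(-17/24) + f(-0.125) + f(11/24) + ...].
Sum ≈ 9.8174.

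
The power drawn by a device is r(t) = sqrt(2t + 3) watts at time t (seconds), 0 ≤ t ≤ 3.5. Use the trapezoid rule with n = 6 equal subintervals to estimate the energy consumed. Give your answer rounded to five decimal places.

Δt = (3.5 − 0)/6 = 7/12.
r(0) ≈ 1.73205, r(7/12) ≈ 2.04124, r(7/6) ≈ 2.30940, r(1.75) ≈ 2.54951, r(7/3) ≈ 2.76887, r(35/12) ≈ 2.97209, r(3.5) ≈ 3.16228.
T_6 = (Δt/2)·[r(t_0) + 2r(t_1) + ... + 2r(t_{5}) + r(t_6)].
Sum ≈ 8.80150.

8.80150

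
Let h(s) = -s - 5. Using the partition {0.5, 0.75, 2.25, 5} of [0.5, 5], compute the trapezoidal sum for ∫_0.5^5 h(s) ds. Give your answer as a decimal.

-34.875

Subinterval widths: 0.25, 1.5, 2.75.
h(0.5) = -5.5, h(0.75) = -5.75, h(2.25) = -7.25, h(5) = -10.
On each subinterval the trapezoid contributes (Δs_i/2)·[h(s_{i-1}) + h(s_i)].
Sum = -34.875.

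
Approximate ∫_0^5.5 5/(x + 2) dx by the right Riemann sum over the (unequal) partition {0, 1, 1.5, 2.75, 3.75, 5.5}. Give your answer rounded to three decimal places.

5.733

Subinterval widths: 1, 0.5, 1.25, 1, 1.75.
Right endpoints: 1, 1.5, 2.75, 3.75, 5.5.
f(1) = 5/3, f(1.5) = 10/7, f(2.75) = 20/19, f(3.75) = 20/23, f(5.5) = 2/3.
Sum = Σ Δx_i · f(x_i).
Sum ≈ 5.733.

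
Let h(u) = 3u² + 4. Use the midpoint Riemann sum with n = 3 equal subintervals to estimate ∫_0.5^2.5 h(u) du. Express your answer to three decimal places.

Δu = (2.5 − 0.5)/3 = 2/3.
Midpoints: 5/6, 1.5, 13/6.
h(5/6) = 73/12, h(1.5) = 10.75, h(13/6) = 217/12.
Sum = Δu · [h(5/6) + h(1.5) + h(13/6)].
Sum ≈ 23.278.

23.278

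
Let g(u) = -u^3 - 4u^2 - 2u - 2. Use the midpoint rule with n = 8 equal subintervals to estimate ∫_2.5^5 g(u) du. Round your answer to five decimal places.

Δu = (5 − 2.5)/8 = 0.3125.
Midpoints: 2.65625, 2.96875, 3.28125, 3.59375, 3.90625, 4.21875, 4.53125, 4.84375.
g(2.65625) = -1778541/32768, g(2.96875) = -2272671/32768, g(3.28125) = -2849401/32768, g(3.59375) = -3514731/32768, g(3.90625) = -4274661/32768, g(4.21875) = -5135191/32768, g(4.53125) = -6102321/32768, g(4.84375) = -7182051/32768.
Sum = Δu · [g(2.65625) + g(2.96875) + g(3.28125) + ...].
Sum ≈ -315.75745.

-315.75745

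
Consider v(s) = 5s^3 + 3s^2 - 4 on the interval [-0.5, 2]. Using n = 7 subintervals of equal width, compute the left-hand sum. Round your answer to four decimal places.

9.5408

Δs = (2 − (-0.5))/7 = 5/14.
Left endpoints: -0.5, -1/7, 3/14, 4/7, 13/14, 9/7, 23/14.
v(-0.5) = -3.875, v(-1/7) = -1356/343, v(3/14) = -10463/2744, v(4/7) = -716/343, v(13/14) = 7107/2744, v(9/7) = 3974/343, v(23/14) = 72077/2744.
Sum = Δs · [v(-0.5) + v(-1/7) + v(3/14) + ...].
Sum ≈ 9.5408.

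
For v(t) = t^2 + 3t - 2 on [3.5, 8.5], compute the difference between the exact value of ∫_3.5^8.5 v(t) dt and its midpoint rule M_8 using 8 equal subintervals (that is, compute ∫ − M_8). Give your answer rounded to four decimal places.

Exact integral: ∫_3.5^8.5 v(t) dt ≈ 270.416667.
M_8 = 270.25390625.
Error ≈ 270.416667 − 270.25390625 ≈ 0.1628.

0.1628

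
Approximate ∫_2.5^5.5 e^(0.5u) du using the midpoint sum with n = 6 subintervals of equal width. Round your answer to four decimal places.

Δu = (5.5 − 2.5)/6 = 0.5.
Midpoints: 2.75, 3.25, 3.75, 4.25, 4.75, 5.25.
f(2.75) ≈ 3.9551, f(3.25) ≈ 5.0784, f(3.75) ≈ 6.5208, f(4.25) ≈ 8.3729, f(4.75) ≈ 10.7510, f(5.25) ≈ 13.8046.
Sum = Δu · [f(2.75) + f(3.25) + f(3.75) + ...].
Sum ≈ 24.2414.

24.2414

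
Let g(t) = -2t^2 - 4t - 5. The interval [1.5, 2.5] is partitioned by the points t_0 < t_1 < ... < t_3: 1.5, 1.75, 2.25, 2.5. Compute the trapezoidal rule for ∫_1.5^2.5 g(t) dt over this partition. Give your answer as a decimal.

Subinterval widths: 0.25, 0.5, 0.25.
g(1.5) = -15.5, g(1.75) = -18.125, g(2.25) = -24.125, g(2.5) = -27.5.
On each subinterval the trapezoid contributes (Δt_i/2)·[g(t_{i-1}) + g(t_i)].
Sum = -21.21875.

-21.21875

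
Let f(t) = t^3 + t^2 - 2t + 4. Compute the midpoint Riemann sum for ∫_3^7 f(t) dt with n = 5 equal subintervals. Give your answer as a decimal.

Δt = (7 − 3)/5 = 0.8.
Midpoints: 3.4, 4.2, 5, 5.8, 6.6.
f(3.4) = 48.064, f(4.2) = 87.328, f(5) = 144, f(5.8) = 221.152, f(6.6) = 321.856.
Sum = Δt · [f(3.4) + f(4.2) + f(5) + f(5.8) + f(6.6)].
Sum = 657.92.

657.92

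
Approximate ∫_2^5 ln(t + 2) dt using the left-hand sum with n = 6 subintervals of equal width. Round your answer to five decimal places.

Δt = (5 − 2)/6 = 0.5.
Left endpoints: 2, 2.5, 3, 3.5, 4, 4.5.
f(2) ≈ 1.38629, f(2.5) ≈ 1.50408, f(3) ≈ 1.60944, f(3.5) ≈ 1.70475, f(4) ≈ 1.79176, f(4.5) ≈ 1.87180.
Sum = Δt · [f(2) + f(2.5) + f(3) + ...].
Sum ≈ 4.93406.

4.93406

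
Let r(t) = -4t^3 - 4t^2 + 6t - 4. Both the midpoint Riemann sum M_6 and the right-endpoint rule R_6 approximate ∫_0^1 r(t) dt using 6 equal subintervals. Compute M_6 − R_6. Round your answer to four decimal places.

0.2361

M_6 ≈ -3.310185.
R_6 ≈ -3.546296.
M_6 − R_6 ≈ 0.2361.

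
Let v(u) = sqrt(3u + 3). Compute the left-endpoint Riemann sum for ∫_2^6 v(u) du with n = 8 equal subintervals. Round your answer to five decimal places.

14.98612

Δu = (6 − 2)/8 = 0.5.
Left endpoints: 2, 2.5, 3, 3.5, 4, 4.5, 5, 5.5.
v(2) ≈ 3.00000, v(2.5) ≈ 3.24037, v(3) ≈ 3.46410, v(3.5) ≈ 3.67423, v(4) ≈ 3.87298, v(4.5) ≈ 4.06202, v(5) ≈ 4.24264, v(5.5) ≈ 4.41588.
Sum = Δu · [v(2) + v(2.5) + v(3) + ...].
Sum ≈ 14.98612.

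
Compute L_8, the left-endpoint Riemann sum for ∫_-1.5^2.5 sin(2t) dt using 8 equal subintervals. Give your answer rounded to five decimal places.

Δt = (2.5 − (-1.5))/8 = 0.5.
Left endpoints: -1.5, -1, -0.5, 0, 0.5, 1, 1.5, 2.
f(-1.5) ≈ -0.14112, f(-1) ≈ -0.90930, f(-0.5) ≈ -0.84147, f(0) ≈ 0.00000, f(0.5) ≈ 0.84147, f(1) ≈ 0.90930, f(1.5) ≈ 0.14112, f(2) ≈ -0.75680.
Sum = Δt · [f(-1.5) + f(-1) + f(-0.5) + ...].
Sum ≈ -0.37840.

-0.37840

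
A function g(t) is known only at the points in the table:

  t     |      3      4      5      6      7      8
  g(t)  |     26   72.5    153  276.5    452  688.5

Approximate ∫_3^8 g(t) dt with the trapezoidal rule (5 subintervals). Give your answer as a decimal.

Δt = 1.
T_5 = (1/2)·[26 + 2·72.5 + 2·153 + 2·276.5 + 2·452 + 688.5] = 1311.25.

1311.25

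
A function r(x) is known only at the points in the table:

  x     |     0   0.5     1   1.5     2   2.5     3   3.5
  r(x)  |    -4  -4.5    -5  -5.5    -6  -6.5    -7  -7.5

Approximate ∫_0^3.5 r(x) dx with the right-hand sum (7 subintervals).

-21

Δx = 0.5.
Sum = 0.5·[(-4.5) + (-5) + (-5.5) + (-6) + (-6.5) + (-7) + (-7.5)] = -21.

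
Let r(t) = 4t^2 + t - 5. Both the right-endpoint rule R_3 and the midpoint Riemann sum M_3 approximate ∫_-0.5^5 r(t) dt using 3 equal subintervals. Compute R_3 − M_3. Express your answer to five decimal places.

114.27778

R_3 ≈ 259.8240741.
M_3 ≈ 145.5462963.
R_3 − M_3 ≈ 114.27778.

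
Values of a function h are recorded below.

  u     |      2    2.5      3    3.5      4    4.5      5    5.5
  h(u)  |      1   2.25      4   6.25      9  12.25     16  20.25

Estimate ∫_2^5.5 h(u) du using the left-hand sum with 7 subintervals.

25.375

Δu = 0.5.
Sum = 0.5·[1 + 2.25 + 4 + 6.25 + 9 + 12.25 + 16] = 25.375.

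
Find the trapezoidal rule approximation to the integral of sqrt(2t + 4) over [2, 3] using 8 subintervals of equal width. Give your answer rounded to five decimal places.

2.99840

Δt = (3 − 2)/8 = 0.125.
f(2) ≈ 2.82843, f(2.125) ≈ 2.87228, f(2.25) ≈ 2.91548, f(2.375) ≈ 2.95804, f(2.5) ≈ 3.00000, f(2.625) ≈ 3.04138, f(2.75) ≈ 3.08221, f(2.875) ≈ 3.12250, f(3) ≈ 3.16228.
T_8 = (Δt/2)·[f(t_0) + 2f(t_1) + ... + 2f(t_{7}) + f(t_8)].
Sum ≈ 2.99840.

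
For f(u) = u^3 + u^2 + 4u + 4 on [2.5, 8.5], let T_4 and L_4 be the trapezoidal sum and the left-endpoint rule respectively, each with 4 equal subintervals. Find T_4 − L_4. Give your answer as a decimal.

516.375

T_4 = 1690.125.
L_4 = 1173.75.
T_4 − L_4 = 516.375.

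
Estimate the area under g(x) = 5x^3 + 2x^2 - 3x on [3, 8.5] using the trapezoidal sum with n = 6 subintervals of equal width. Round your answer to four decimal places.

Δx = (8.5 − 3)/6 = 11/12.
g(3) = 144, g(47/12) = 551827/1728, g(29/6) = 128905/216, g(5.75) = 999.421875, g(20/3) = 41860/27, g(91/12) = 3927287/1728, g(8.5) = 3189.625.
T_6 = (Δx/2)·[g(x_0) + 2g(x_1) + ... + 2g(x_{5}) + g(x_6)].
Sum ≈ 6788.3448.

6788.3448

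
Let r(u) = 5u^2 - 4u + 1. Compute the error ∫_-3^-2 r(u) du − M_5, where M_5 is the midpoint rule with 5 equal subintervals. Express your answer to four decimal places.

Exact integral: ∫_-3^-2 r(u) du ≈ 42.666667.
M_5 = 42.65.
Error ≈ 42.666667 − 42.65 ≈ 0.0167.

0.0167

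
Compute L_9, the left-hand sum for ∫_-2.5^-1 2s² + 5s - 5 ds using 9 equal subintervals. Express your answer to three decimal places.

Δs = (-1 − (-2.5))/9 = 1/6.
Left endpoints: -2.5, -7/3, -13/6, -2, -11/6, -5/3, -1.5, -4/3, -7/6.
f(-2.5) = -5, f(-7/3) = -52/9, f(-13/6) = -58/9, f(-2) = -7, f(-11/6) = -67/9, f(-5/3) = -70/9, f(-1.5) = -8, f(-4/3) = -73/9, f(-7/6) = -73/9.
Sum = Δs · [f(-2.5) + f(-7/3) + f(-13/6) + ...].
Sum ≈ -10.611.

-10.611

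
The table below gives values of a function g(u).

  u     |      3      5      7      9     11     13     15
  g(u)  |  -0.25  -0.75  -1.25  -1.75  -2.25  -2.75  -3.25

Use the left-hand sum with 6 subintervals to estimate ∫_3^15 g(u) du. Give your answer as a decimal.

Δu = 2.
Sum = 2·[(-0.25) + (-0.75) + (-1.25) + (-1.75) + (-2.25) + (-2.75)] = -18.

-18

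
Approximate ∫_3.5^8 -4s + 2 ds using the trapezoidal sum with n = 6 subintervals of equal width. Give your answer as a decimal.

Δs = (8 − 3.5)/6 = 0.75.
f(3.5) = -12, f(4.25) = -15, f(5) = -18, f(5.75) = -21, f(6.5) = -24, f(7.25) = -27, f(8) = -30.
T_6 = (Δs/2)·[f(s_0) + 2f(s_1) + ... + 2f(s_{5}) + f(s_6)].
Sum = -94.5.

-94.5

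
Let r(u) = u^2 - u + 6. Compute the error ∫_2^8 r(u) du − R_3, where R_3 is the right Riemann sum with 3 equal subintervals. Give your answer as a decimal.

Exact integral: ∫_2^8 r(u) du = 174.
R_3 = 232.
Error = 174 − 232 = -58.

-58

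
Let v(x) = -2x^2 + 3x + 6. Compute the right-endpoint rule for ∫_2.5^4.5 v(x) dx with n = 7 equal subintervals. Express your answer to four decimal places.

Δx = (4.5 − 2.5)/7 = 2/7.
Right endpoints: 39/14, 43/14, 47/14, 51/14, 55/14, 59/14, 4.5.
v(39/14) = -57/49, v(43/14) = -179/49, v(47/14) = -317/49, v(51/14) = -471/49, v(55/14) = -641/49, v(59/14) = -827/49, v(4.5) = -21.
Sum = Δx · [v(39/14) + v(43/14) + v(47/14) + ...].
Sum ≈ -20.5306.

-20.5306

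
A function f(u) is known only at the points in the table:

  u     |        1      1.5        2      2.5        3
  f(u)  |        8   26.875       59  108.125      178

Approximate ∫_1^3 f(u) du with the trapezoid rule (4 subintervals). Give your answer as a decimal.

Δu = 0.5.
T_4 = (0.5/2)·[8 + 2·26.875 + 2·59 + 2·108.125 + 178] = 143.5.

143.5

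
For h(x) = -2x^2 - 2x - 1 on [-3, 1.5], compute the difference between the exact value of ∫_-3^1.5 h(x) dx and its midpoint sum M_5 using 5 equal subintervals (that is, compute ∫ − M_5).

Exact integral: ∫_-3^1.5 h(x) dx = -18.
M_5 = -17.3925.
Error = -18 − (-17.3925) = -0.6075.

-0.6075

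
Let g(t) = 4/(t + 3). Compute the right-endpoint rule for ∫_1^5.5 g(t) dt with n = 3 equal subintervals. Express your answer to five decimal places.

Δt = (5.5 − 1)/3 = 1.5.
Right endpoints: 2.5, 4, 5.5.
g(2.5) = 8/11, g(4) = 4/7, g(5.5) = 8/17.
Sum = Δt · [g(2.5) + g(4) + g(5.5)].
Sum ≈ 2.65393.

2.65393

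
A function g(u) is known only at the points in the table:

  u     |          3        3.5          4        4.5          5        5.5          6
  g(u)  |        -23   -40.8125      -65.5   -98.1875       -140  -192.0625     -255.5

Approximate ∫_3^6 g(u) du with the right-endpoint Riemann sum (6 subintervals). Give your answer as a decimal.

-396.03125

Δu = 0.5.
Sum = 0.5·[(-40.8125) + (-65.5) + (-98.1875) + (-140) + (-192.0625) + (-255.5)] = -396.03125.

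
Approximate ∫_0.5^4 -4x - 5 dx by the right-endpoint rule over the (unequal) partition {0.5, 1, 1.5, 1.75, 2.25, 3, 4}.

-53.75

Subinterval widths: 0.5, 0.5, 0.25, 0.5, 0.75, 1.
Right endpoints: 1, 1.5, 1.75, 2.25, 3, 4.
f(1) = -9, f(1.5) = -11, f(1.75) = -12, f(2.25) = -14, f(3) = -17, f(4) = -21.
Sum = Σ Δx_i · f(x_i).
Sum = -53.75.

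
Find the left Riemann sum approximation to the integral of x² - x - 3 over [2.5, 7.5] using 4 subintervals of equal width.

68.59375

Δx = (7.5 − 2.5)/4 = 1.25.
Left endpoints: 2.5, 3.75, 5, 6.25.
f(2.5) = 0.75, f(3.75) = 7.3125, f(5) = 17, f(6.25) = 29.8125.
Sum = Δx · [f(2.5) + f(3.75) + f(5) + f(6.25)].
Sum = 68.59375.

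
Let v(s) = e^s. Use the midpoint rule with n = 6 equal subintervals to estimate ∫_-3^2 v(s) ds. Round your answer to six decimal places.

Δs = (2 − (-3))/6 = 5/6.
Midpoints: -31/12, -1.75, -11/12, -1/12, 0.75, 19/12.
v(-31/12) ≈ 0.075522, v(-1.75) ≈ 0.173774, v(-11/12) ≈ 0.399850, v(-1/12) ≈ 0.920044, v(0.75) ≈ 2.117000, v(19/12) ≈ 4.871166.
Sum = Δs · [v(-31/12) + v(-1.75) + v(-11/12) + ...].
Sum ≈ 7.131130.

7.131130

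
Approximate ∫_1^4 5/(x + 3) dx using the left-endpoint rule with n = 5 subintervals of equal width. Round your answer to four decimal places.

Δx = (4 − 1)/5 = 0.6.
Left endpoints: 1, 1.6, 2.2, 2.8, 3.4.
f(1) = 1.25, f(1.6) = 25/23, f(2.2) = 25/26, f(2.8) = 25/29, f(3.4) = 0.78125.
Sum = Δx · [f(1) + f(1.6) + f(2.2) + f(2.8) + f(3.4)].
Sum ≈ 2.9651.

2.9651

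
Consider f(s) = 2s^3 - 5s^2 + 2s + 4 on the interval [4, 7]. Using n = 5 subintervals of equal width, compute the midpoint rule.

649.98

Δs = (7 − 4)/5 = 0.6.
Midpoints: 4.3, 4.9, 5.5, 6.1, 6.7.
f(4.3) = 79.164, f(4.9) = 129.048, f(5.5) = 196.5, f(6.1) = 284.112, f(6.7) = 394.476.
Sum = Δs · [f(4.3) + f(4.9) + f(5.5) + f(6.1) + f(6.7)].
Sum = 649.98.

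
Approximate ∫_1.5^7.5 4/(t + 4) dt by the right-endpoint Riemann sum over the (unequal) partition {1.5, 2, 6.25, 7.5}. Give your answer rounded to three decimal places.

2.427

Subinterval widths: 0.5, 4.25, 1.25.
Right endpoints: 2, 6.25, 7.5.
f(2) = 2/3, f(6.25) = 16/41, f(7.5) = 8/23.
Sum = Σ Δt_i · f(t_i).
Sum ≈ 2.427.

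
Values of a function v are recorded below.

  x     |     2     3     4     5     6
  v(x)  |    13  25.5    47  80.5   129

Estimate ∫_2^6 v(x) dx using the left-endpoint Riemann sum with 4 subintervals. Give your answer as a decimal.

166

Δx = 1.
Sum = 1·[13 + 25.5 + 47 + 80.5] = 166.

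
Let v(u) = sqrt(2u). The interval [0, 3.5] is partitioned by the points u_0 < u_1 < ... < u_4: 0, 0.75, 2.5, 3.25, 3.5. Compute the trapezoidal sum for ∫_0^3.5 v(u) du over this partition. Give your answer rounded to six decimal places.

5.931490

Subinterval widths: 0.75, 1.75, 0.75, 0.25.
v(0) ≈ 0.000000, v(0.75) ≈ 1.224745, v(2.5) ≈ 2.236068, v(3.25) ≈ 2.549510, v(3.5) ≈ 2.645751.
On each subinterval the trapezoid contributes (Δu_i/2)·[v(u_{i-1}) + v(u_i)].
Sum ≈ 5.931490.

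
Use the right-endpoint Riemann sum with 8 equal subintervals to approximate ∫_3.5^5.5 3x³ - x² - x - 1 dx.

566.21875

Δx = (5.5 − 3.5)/8 = 0.25.
Right endpoints: 3.75, 4, 4.25, 4.5, 4.75, 5, 5.25, 5.5.
f(3.75) = 139.390625, f(4) = 171, f(4.25) = 206.984375, f(4.5) = 247.625, f(4.75) = 293.203125, f(5) = 344, f(5.25) = 400.296875, f(5.5) = 462.375.
Sum = Δx · [f(3.75) + f(4) + f(4.25) + ...].
Sum = 566.21875.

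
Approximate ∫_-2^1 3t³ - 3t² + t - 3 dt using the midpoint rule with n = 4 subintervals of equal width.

-29.6953125

Δt = (1 − (-2))/4 = 0.75.
Midpoints: -1.625, -0.875, -0.125, 0.625.
f(-1.625) = -13015/512, f(-0.875) = -4189/512, f(-0.125) = -1627/512, f(0.625) = -1441/512.
Sum = Δt · [f(-1.625) + f(-0.875) + f(-0.125) + f(0.625)].
Sum = -29.6953125.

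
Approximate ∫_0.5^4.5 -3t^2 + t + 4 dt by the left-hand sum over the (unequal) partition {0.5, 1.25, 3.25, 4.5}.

-26.609375

Subinterval widths: 0.75, 2, 1.25.
Left endpoints: 0.5, 1.25, 3.25.
f(0.5) = 3.75, f(1.25) = 0.5625, f(3.25) = -24.4375.
Sum = Σ Δt_i · f(t_i).
Sum = -26.609375.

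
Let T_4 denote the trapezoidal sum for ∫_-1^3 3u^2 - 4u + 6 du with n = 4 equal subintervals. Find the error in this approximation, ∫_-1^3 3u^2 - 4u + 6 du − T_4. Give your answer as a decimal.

-2

Exact integral: ∫_-1^3 f(u) du = 36.
T_4 = 38.
Error = 36 − 38 = -2.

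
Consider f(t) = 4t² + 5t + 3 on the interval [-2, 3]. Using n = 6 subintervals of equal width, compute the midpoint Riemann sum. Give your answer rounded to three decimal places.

73.009

Δt = (3 − (-2))/6 = 5/6.
Midpoints: -19/12, -0.75, 1/12, 11/12, 1.75, 31/12.
f(-19/12) = 46/9, f(-0.75) = 1.5, f(1/12) = 31/9, f(11/12) = 197/18, f(1.75) = 24, f(31/12) = 767/18.
Sum = Δt · [f(-19/12) + f(-0.75) + f(1/12) + ...].
Sum ≈ 73.009.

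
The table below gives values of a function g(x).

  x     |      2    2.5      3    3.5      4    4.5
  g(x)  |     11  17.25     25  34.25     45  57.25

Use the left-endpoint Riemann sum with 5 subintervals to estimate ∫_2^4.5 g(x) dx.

Δx = 0.5.
Sum = 0.5·[11 + 17.25 + 25 + 34.25 + 45] = 66.25.

66.25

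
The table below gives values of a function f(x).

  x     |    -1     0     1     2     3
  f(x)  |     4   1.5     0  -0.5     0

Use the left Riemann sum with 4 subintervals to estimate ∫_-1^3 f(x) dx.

Δx = 1.
Sum = 1·[4 + 1.5 + 0 + (-0.5)] = 5.

5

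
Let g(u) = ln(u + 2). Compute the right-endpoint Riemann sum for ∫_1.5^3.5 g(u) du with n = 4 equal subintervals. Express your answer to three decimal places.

3.102

Δu = (3.5 − 1.5)/4 = 0.5.
Right endpoints: 2, 2.5, 3, 3.5.
g(2) ≈ 1.386, g(2.5) ≈ 1.504, g(3) ≈ 1.609, g(3.5) ≈ 1.705.
Sum = Δu · [g(2) + g(2.5) + g(3) + g(3.5)].
Sum ≈ 3.102.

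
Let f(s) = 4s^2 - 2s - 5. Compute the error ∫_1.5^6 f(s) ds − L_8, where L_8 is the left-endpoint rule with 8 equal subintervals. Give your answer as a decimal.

Exact integral: ∫_1.5^6 f(s) ds = 227.25.
L_8 = 192.76171875.
Error = 227.25 − 192.76171875 = 34.48828125.

34.48828125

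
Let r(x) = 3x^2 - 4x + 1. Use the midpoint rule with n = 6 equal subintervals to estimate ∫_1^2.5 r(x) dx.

5.6015625

Δx = (2.5 − 1)/6 = 0.25.
Midpoints: 1.125, 1.375, 1.625, 1.875, 2.125, 2.375.
r(1.125) = 0.296875, r(1.375) = 1.171875, r(1.625) = 2.421875, r(1.875) = 4.046875, r(2.125) = 6.046875, r(2.375) = 8.421875.
Sum = Δx · [r(1.125) + r(1.375) + r(1.625) + ...].
Sum = 5.6015625.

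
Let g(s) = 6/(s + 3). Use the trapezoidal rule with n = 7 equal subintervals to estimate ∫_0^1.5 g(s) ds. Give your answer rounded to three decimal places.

2.434

Δs = (1.5 − 0)/7 = 3/14.
g(0) = 2, g(3/14) = 28/15, g(3/7) = 1.75, g(9/14) = 28/17, g(6/7) = 14/9, g(15/14) = 28/19, g(9/7) = 1.4, g(1.5) = 4/3.
T_7 = (Δs/2)·[g(s_0) + 2g(s_1) + ... + 2g(s_{6}) + g(s_7)].
Sum ≈ 2.434.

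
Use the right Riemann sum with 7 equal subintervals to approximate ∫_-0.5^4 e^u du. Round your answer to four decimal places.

Δu = (4 − (-0.5))/7 = 9/14.
Right endpoints: 1/7, 11/14, 10/7, 29/14, 19/7, 47/14, 4.
f(1/7) ≈ 1.1536, f(11/14) ≈ 2.1940, f(10/7) ≈ 4.1727, f(29/14) ≈ 7.9362, f(19/7) ≈ 15.0938, f(47/14) ≈ 28.7071, f(4) ≈ 54.5982.
Sum = Δu · [f(1/7) + f(11/14) + f(10/7) + ...].
Sum ≈ 73.1928.

73.1928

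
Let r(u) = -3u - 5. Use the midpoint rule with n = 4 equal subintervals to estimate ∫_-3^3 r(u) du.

Δu = (3 − (-3))/4 = 1.5.
Midpoints: -2.25, -0.75, 0.75, 2.25.
r(-2.25) = 1.75, r(-0.75) = -2.75, r(0.75) = -7.25, r(2.25) = -11.75.
Sum = Δu · [r(-2.25) + r(-0.75) + r(0.75) + r(2.25)].
Sum = -30.

-30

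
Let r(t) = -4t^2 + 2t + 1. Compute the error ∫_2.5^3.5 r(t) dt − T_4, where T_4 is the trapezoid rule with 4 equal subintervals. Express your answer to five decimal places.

Exact integral: ∫_2.5^3.5 r(t) dt ≈ -29.3333333.
T_4 = -29.375.
Error ≈ -29.3333333 − (-29.375) ≈ 0.04167.

0.04167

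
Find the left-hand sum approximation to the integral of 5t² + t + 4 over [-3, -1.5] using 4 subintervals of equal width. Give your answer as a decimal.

Δt = (-1.5 − (-3))/4 = 0.375.
Left endpoints: -3, -2.625, -2.25, -1.875.
f(-3) = 46, f(-2.625) = 35.828125, f(-2.25) = 27.0625, f(-1.875) = 19.703125.
Sum = Δt · [f(-3) + f(-2.625) + f(-2.25) + f(-1.875)].
Sum = 48.22265625.

48.22265625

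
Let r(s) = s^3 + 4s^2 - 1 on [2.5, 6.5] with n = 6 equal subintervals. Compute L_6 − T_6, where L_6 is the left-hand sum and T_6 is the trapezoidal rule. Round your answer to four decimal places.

L_6 ≈ 648.685185.
T_6 ≈ 783.018519.
L_6 − T_6 ≈ -134.3333.

-134.3333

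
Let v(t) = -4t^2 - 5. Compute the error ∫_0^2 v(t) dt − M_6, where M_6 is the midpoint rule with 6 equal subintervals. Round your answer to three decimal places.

-0.074

Exact integral: ∫_0^2 v(t) dt ≈ -20.66667.
M_6 ≈ -20.59259.
Error ≈ -20.66667 − (-20.59259) ≈ -0.074.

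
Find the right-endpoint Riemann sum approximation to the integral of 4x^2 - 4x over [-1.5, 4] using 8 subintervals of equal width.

75.41015625

Δx = (4 − (-1.5))/8 = 0.6875.
Right endpoints: -0.8125, -0.125, 0.5625, 1.25, 1.9375, 2.625, 3.3125, 4.
f(-0.8125) = 5.890625, f(-0.125) = 0.5625, f(0.5625) = -0.984375, f(1.25) = 1.25, f(1.9375) = 7.265625, f(2.625) = 17.0625, f(3.3125) = 30.640625, f(4) = 48.
Sum = Δx · [f(-0.8125) + f(-0.125) + f(0.5625) + ...].
Sum = 75.41015625.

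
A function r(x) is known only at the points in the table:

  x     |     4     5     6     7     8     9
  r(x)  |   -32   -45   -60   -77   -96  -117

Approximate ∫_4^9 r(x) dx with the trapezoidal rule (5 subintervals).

-352.5

Δx = 1.
T_5 = (1/2)·[(-32) + 2·(-45) + 2·(-60) + 2·(-77) + 2·(-96) + (-117)] = -352.5.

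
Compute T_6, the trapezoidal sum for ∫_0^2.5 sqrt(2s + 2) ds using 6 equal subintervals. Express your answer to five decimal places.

5.22587

Δs = (2.5 − 0)/6 = 5/12.
f(0) ≈ 1.41421, f(5/12) ≈ 1.68325, f(5/6) ≈ 1.91485, f(1.25) ≈ 2.12132, f(5/3) ≈ 2.30940, f(25/12) ≈ 2.48328, f(2.5) ≈ 2.64575.
T_6 = (Δs/2)·[f(s_0) + 2f(s_1) + ... + 2f(s_{5}) + f(s_6)].
Sum ≈ 5.22587.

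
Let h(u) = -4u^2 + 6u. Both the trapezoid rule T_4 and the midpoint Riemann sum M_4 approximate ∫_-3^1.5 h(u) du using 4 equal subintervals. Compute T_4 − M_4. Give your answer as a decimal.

-5.6953125

T_4 = -64.546875.
M_4 = -58.8515625.
T_4 − M_4 = -5.6953125.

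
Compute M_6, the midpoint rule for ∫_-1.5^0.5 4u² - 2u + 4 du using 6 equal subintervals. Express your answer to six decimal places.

14.592593

Δu = (0.5 − (-1.5))/6 = 1/3.
Midpoints: -4/3, -1, -2/3, -1/3, 0, 1/3.
f(-4/3) = 124/9, f(-1) = 10, f(-2/3) = 64/9, f(-1/3) = 46/9, f(0) = 4, f(1/3) = 34/9.
Sum = Δu · [f(-4/3) + f(-1) + f(-2/3) + ...].
Sum ≈ 14.592593.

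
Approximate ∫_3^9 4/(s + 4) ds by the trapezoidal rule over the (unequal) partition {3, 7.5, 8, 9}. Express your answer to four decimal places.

2.5591

Subinterval widths: 4.5, 0.5, 1.
f(3) = 4/7, f(7.5) = 8/23, f(8) = 1/3, f(9) = 4/13.
On each subinterval the trapezoid contributes (Δs_i/2)·[f(s_{i-1}) + f(s_i)].
Sum ≈ 2.5591.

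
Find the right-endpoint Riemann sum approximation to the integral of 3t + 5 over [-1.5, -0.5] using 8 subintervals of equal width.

Δt = (-0.5 − (-1.5))/8 = 0.125.
Right endpoints: -1.375, -1.25, -1.125, -1, -0.875, -0.75, -0.625, -0.5.
f(-1.375) = 0.875, f(-1.25) = 1.25, f(-1.125) = 1.625, f(-1) = 2, f(-0.875) = 2.375, f(-0.75) = 2.75, f(-0.625) = 3.125, f(-0.5) = 3.5.
Sum = Δt · [f(-1.375) + f(-1.25) + f(-1.125) + ...].
Sum = 2.1875.

2.1875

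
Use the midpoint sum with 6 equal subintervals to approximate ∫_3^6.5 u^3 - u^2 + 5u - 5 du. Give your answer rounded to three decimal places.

Δu = (6.5 − 3)/6 = 7/12.
Midpoints: 79/24, 3.875, 107/24, 121/24, 5.625, 149/24.
f(79/24) = 501655/13824, f(3.875) = 29463/512, f(107/24) = 1189307/13824, f(121/24) = 1699537/13824, f(5.625) = 86765/512, f(149/24) = 3135125/13824.
Sum = Δu · [f(79/24) + f(3.875) + f(107/24) + ...].
Sum ≈ 407.784.

407.784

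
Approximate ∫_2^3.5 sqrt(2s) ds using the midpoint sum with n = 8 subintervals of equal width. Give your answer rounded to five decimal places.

Δs = (3.5 − 2)/8 = 0.1875.
Midpoints: 2.09375, 2.28125, 2.46875, 2.65625, 2.84375, 3.03125, 3.21875, 3.40625.
f(2.09375) ≈ 2.04634, f(2.28125) ≈ 2.13600, f(2.46875) ≈ 2.22205, f(2.65625) ≈ 2.30489, f(2.84375) ≈ 2.38485, f(3.03125) ≈ 2.46221, f(3.21875) ≈ 2.53722, f(3.40625) ≈ 2.61008.
Sum = Δs · [f(2.09375) + f(2.28125) + f(2.46875) + ...].
Sum ≈ 3.50693.

3.50693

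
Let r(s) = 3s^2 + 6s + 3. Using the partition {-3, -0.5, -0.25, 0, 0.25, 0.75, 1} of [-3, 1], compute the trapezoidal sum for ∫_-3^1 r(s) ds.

Subinterval widths: 2.5, 0.25, 0.25, 0.25, 0.5, 0.25.
r(-3) = 12, r(-0.5) = 0.75, r(-0.25) = 1.6875, r(0) = 3, r(0.25) = 4.6875, r(0.75) = 9.1875, r(1) = 12.
On each subinterval the trapezoid contributes (Δs_i/2)·[r(s_{i-1}) + r(s_i)].
Sum = 23.90625.

23.90625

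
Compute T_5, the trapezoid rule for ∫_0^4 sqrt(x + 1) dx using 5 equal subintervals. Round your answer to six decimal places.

Δx = (4 − 0)/5 = 0.8.
f(0) ≈ 1.000000, f(0.8) ≈ 1.341641, f(1.6) ≈ 1.612452, f(2.4) ≈ 1.843909, f(3.2) ≈ 2.049390, f(4) ≈ 2.236068.
T_5 = (Δx/2)·[f(x_0) + 2f(x_1) + ... + 2f(x_{4}) + f(x_5)].
Sum ≈ 6.772340.

6.772340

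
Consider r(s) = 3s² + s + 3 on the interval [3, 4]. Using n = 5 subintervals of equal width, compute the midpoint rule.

Δs = (4 − 3)/5 = 0.2.
Midpoints: 3.1, 3.3, 3.5, 3.7, 3.9.
r(3.1) = 34.93, r(3.3) = 38.97, r(3.5) = 43.25, r(3.7) = 47.77, r(3.9) = 52.53.
Sum = Δs · [r(3.1) + r(3.3) + r(3.5) + r(3.7) + r(3.9)].
Sum = 43.49.

43.49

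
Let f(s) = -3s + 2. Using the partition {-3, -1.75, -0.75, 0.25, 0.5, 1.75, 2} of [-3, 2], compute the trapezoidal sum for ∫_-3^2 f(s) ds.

Subinterval widths: 1.25, 1, 1, 0.25, 1.25, 0.25.
f(-3) = 11, f(-1.75) = 7.25, f(-0.75) = 4.25, f(0.25) = 1.25, f(0.5) = 0.5, f(1.75) = -3.25, f(2) = -4.
On each subinterval the trapezoid contributes (Δs_i/2)·[f(s_{i-1}) + f(s_i)].
Sum = 17.5.

17.5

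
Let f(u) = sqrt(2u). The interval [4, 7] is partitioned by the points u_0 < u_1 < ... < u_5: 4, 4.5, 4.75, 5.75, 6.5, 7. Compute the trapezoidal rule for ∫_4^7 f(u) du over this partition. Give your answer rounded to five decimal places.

Subinterval widths: 0.5, 0.25, 1, 0.75, 0.5.
f(4) ≈ 2.82843, f(4.5) ≈ 3.00000, f(4.75) ≈ 3.08221, f(5.75) ≈ 3.39116, f(6.5) ≈ 3.60555, f(7) ≈ 3.74166.
On each subinterval the trapezoid contributes (Δu_i/2)·[f(u_{i-1}) + f(u_i)].
Sum ≈ 9.91464.

9.91464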